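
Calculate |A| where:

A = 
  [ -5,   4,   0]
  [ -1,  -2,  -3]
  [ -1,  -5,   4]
143

Cofactor expansion along row 1:
det(A) = (-5)·((-2)(4) - (-3)(-5)) - (4)·((-1)(4) - (-3)(-1)) + (0)·((-1)(-5) - (-2)(-1))
  = (-5)(-23) - (4)(-7) + (0)(3)
  = 143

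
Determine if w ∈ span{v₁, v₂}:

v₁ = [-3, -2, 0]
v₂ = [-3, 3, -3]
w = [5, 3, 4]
No

Form the augmented matrix and row-reduce:
[v₁|v₂|w] = 
  [ -3,  -3,   5]
  [ -2,   3,   3]
  [  0,  -3,   4]
R2 → R2 - (2/3)·R1
R3 → R3 + (3/5)·R2
REF = 
  [  -3,   -3,    5]
  [   0,    5, -1/3]
  [   0,    0, 19/5]

Row 3 reads [0 0 | 19/5], i.e. 0 = 19/5, so the system is inconsistent and w ∉ span{v₁, v₂}.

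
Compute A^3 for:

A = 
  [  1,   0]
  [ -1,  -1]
A^3 = 
  [  1,   0]
  [ -1,  -1]

A² = A·A:
A²[1,1] = (1)(1) + (0)(-1) = 1
A²[1,2] = (1)(0) + (0)(-1) = 0
A²[2,1] = (-1)(1) + (-1)(-1) = 0
A²[2,2] = (-1)(0) + (-1)(-1) = 1
A² = 
  [  1,   0]
  [  0,   1]

A^3 = A^2·A:
A^3[1,1] = (1)(1) + (0)(-1) = 1
A^3[1,2] = (1)(0) + (0)(-1) = 0
A^3[2,1] = (0)(1) + (1)(-1) = -1
A^3[2,2] = (0)(0) + (1)(-1) = -1
A^3 = 
  [  1,   0]
  [ -1,  -1]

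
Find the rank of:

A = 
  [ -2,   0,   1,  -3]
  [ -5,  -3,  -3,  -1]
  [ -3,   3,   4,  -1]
rank(A) = 3

Row reduce:
R2 → R2 - (5/2)·R1
R3 → R3 - (3/2)·R1
R3 → R3 + (1)·R2
REF = 
  [   -2,     0,     1,    -3]
  [    0,    -3, -11/2,  13/2]
  [    0,     0,    -3,    10]
Pivot columns: 1, 2, 3 → 3 pivots.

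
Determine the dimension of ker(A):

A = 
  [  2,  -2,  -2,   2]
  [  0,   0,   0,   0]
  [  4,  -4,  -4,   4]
nullity(A) = 3

Row reduce:
R3 → R3 - (2)·R1
REF = 
  [  2,  -2,  -2,   2]
  [  0,   0,   0,   0]
  [  0,   0,   0,   0]
Pivot columns: 1 → 1 pivot.
rank(A) = 1, so nullity(A) = 4 - 1 = 3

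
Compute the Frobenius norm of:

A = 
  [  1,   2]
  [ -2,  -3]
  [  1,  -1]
||A||_F = 4.472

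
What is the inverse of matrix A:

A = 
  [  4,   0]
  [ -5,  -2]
det(A) = (4)(-2) - (0)(-5) = -8
For a 2×2 matrix, A⁻¹ = (1/det(A)) · [[d, -b], [-c, a]]
    = (-1/8) · [[-2, 0], [5, 4]]

A⁻¹ = 
  [ 1/4,    0]
  [-5/8, -1/2]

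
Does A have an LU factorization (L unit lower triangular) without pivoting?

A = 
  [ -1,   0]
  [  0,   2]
Yes.
A[1,1] = -1 ≠ 0, so Gaussian elimination proceeds without a row swap: multiplier ℓ₂₁ = (0)/(-1) = 0, and U[2,2] = 2 - (0)(0) = 2.
L = 
  [  1,   0]
  [  0,   1]
U = 
  [ -1,   0]
  [  0,   2]
Check row 2 of LU: [(0)(-1), (0)(0) + 2] = [0, 2] = row 2 of A ✓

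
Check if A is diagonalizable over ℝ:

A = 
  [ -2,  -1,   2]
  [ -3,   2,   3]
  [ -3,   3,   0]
No

Characteristic polynomial: det(λI - A) = λ³ - 10λ - 21
By the rational root theorem any rational root is an integer dividing 21; none of those is a root, so p(λ) has no rational roots and hence (being an irreducible cubic) no repeated roots.
Discriminant of the cubic: Δ = -7907
Δ < 0 ⇒ one real eigenvalue and a complex-conjugate pair: λ ≈ 3.919, -1.959 + 1.232i, -1.959 - 1.232i
Has complex eigenvalues (not diagonalizable over ℝ).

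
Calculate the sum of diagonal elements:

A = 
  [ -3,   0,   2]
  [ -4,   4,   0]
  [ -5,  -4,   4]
5

tr(A) = -3 + 4 + 4 = 5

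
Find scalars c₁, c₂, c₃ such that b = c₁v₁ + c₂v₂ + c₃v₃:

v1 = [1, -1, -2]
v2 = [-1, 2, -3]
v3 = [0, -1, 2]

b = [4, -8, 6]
c1 = 2, c2 = -2, c3 = 2

b = 2·v1 + -2·v2 + 2·v3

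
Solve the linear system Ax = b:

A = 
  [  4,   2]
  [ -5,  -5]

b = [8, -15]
x = [1, 2]

Row reduce the augmented matrix [A|b]:
R2 → R2 + (5/4)·R1
REF = 
  [   4,    2,    8]
  [   0, -5/2,   -5]

Back-substitution:
x₂ = (-5) / (-5/2) = 2
x₁ = (8 - (2)(2)) / 4 = 1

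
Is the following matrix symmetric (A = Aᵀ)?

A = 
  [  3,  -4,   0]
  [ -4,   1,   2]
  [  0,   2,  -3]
Yes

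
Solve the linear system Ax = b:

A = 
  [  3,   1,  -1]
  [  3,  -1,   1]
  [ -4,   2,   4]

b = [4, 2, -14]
x = [1, -1, -2]

Row reduce the augmented matrix [A|b]:
R2 → R2 - (1)·R1
R3 → R3 + (4/3)·R1
R3 → R3 + (5/3)·R2
REF = 
  [  3,   1,  -1,   4]
  [  0,  -2,   2,  -2]
  [  0,   0,   6, -12]

Back-substitution:
x₃ = (-12) / 6 = -2
x₂ = (-2 - (2)(-2)) / (-2) = -1
x₁ = (4 - (1)(-1) - (-1)(-2)) / 3 = 1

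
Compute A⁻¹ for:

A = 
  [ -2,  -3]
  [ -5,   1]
det(A) = (-2)(1) - (-3)(-5) = -17
For a 2×2 matrix, A⁻¹ = (1/det(A)) · [[d, -b], [-c, a]]
    = (-1/17) · [[1, 3], [5, -2]]

A⁻¹ = 
  [-1/17, -3/17]
  [-5/17,  2/17]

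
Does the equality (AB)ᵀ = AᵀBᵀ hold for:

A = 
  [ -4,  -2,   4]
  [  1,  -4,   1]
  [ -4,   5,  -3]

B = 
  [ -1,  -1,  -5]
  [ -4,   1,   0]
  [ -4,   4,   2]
No

(AB)ᵀ = 
  [ -4,  11,  -4]
  [ 18,  -1,  -3]
  [ 28,  -3,  14]

AᵀBᵀ = 
  [ 23,  17,  12]
  [-19,   4,   2]
  [ 10, -15, -18]

The two matrices differ, so (AB)ᵀ ≠ AᵀBᵀ in general. The correct identity is (AB)ᵀ = BᵀAᵀ.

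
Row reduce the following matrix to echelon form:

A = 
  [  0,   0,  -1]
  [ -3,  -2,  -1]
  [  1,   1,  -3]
Row operations:
Swap R1 ↔ R2
R3 → R3 + (1/3)·R1
Swap R2 ↔ R3

Resulting echelon form:
REF = 
  [   -3,    -2,    -1]
  [    0,   1/3, -10/3]
  [    0,     0,    -1]

Rank = 3 (number of non-zero pivot rows).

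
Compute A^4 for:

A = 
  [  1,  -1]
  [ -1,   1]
A^4 = 
  [  8,  -8]
  [ -8,   8]

A² = A·A:
A²[1,1] = (1)(1) + (-1)(-1) = 2
A²[1,2] = (1)(-1) + (-1)(1) = -2
A²[2,1] = (-1)(1) + (1)(-1) = -2
A²[2,2] = (-1)(-1) + (1)(1) = 2
A² = 
  [  2,  -2]
  [ -2,   2]

A^3 = A^2·A:
A^3[1,1] = (2)(1) + (-2)(-1) = 4
A^3[1,2] = (2)(-1) + (-2)(1) = -4
A^3[2,1] = (-2)(1) + (2)(-1) = -4
A^3[2,2] = (-2)(-1) + (2)(1) = 4
A^3 = 
  [  4,  -4]
  [ -4,   4]

A^4 = A^3·A:
A^4[1,1] = (4)(1) + (-4)(-1) = 8
A^4[1,2] = (4)(-1) + (-4)(1) = -8
A^4[2,1] = (-4)(1) + (4)(-1) = -8
A^4[2,2] = (-4)(-1) + (4)(1) = 8
A^4 = 
  [  8,  -8]
  [ -8,   8]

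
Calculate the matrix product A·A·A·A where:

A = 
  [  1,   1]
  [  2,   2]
A² = A·A:
A²[1,1] = (1)(1) + (1)(2) = 3
A²[1,2] = (1)(1) + (1)(2) = 3
A²[2,1] = (2)(1) + (2)(2) = 6
A²[2,2] = (2)(1) + (2)(2) = 6
A² = 
  [  3,   3]
  [  6,   6]

A^3 = A^2·A:
A^3[1,1] = (3)(1) + (3)(2) = 9
A^3[1,2] = (3)(1) + (3)(2) = 9
A^3[2,1] = (6)(1) + (6)(2) = 18
A^3[2,2] = (6)(1) + (6)(2) = 18
A^3 = 
  [  9,   9]
  [ 18,  18]

A^4 = A^3·A:
A^4[1,1] = (9)(1) + (9)(2) = 27
A^4[1,2] = (9)(1) + (9)(2) = 27
A^4[2,1] = (18)(1) + (18)(2) = 54
A^4[2,2] = (18)(1) + (18)(2) = 54
A^4 = 
  [ 27,  27]
  [ 54,  54]

Therefore
A^4 = 
  [ 27,  27]
  [ 54,  54]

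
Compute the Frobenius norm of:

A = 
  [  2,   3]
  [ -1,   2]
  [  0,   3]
||A||_F = 5.196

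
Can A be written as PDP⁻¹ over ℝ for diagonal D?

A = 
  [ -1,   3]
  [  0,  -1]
No

tr(A) = -2, det(A) = 1
Characteristic polynomial: λ² - tr(A)λ + det(A) = λ² + 2λ + 1
λ² + 2λ + 1 = (λ + 1)²
Eigenvalues: -1, -1
λ=-1: alg. mult. = 2, geom. mult. = 2 - rank(A - (-1)I) = 2 - 1 = 1
Sum of geometric multiplicities = 1 < n = 2, so there aren't enough independent eigenvectors.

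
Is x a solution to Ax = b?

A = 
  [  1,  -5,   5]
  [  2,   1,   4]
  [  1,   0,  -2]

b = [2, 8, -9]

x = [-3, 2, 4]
No

Ax = [7, 12, -11] ≠ b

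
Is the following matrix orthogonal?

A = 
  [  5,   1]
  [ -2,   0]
No

AᵀA = 
  [ 29,   5]
  [  5,   1]
≠ I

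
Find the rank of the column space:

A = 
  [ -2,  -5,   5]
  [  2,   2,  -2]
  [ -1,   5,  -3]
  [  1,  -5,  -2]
dim(Col(A)) = 3

Row reduce:
R2 → R2 + (1)·R1
R3 → R3 - (1/2)·R1
R4 → R4 + (1/2)·R1
R3 → R3 + (5/2)·R2
R4 → R4 - (5/2)·R2
R4 → R4 + (7/2)·R3
REF = 
  [ -2,  -5,   5]
  [  0,  -3,   3]
  [  0,   0,   2]
  [  0,   0,   0]
Pivot columns: 1, 2, 3 → 3 pivots.
dim(Col(A)) = number of pivot columns = 3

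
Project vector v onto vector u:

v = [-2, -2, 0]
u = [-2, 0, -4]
v·u = (-2)(-2) + (-2)(0) + (0)(-4) = 4
u·u = (-2)² + (0)² + (-4)² = 20
proj_u(v) = (v·u / u·u) × u = (4/20) × u = (1/5) × u

proj_u(v) = [-2/5, 0, -4/5]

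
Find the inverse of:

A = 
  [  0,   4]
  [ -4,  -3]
det(A) = (0)(-3) - (4)(-4) = 16
For a 2×2 matrix, A⁻¹ = (1/det(A)) · [[d, -b], [-c, a]]
    = (1/16) · [[-3, -4], [4, 0]]

A⁻¹ = 
  [-3/16,  -1/4]
  [  1/4,     0]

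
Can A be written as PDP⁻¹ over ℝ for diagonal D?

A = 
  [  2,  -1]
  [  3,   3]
No

tr(A) = 5, det(A) = 9
Characteristic polynomial: λ² - tr(A)λ + det(A) = λ² - 5λ + 9
λ² - 5λ + 9 = 0  ⇒  λ = (5 ± √((-5)² - 4·(9)))/2 = (5 ± √(-11))/2
  = (5 + i√11)/2,  (5 - i√11)/2
Eigenvalues: (5 + i√11)/2, (5 - i√11)/2  (≈ 2.5 + 1.658i, 2.5 - 1.658i)
Has complex eigenvalues (not diagonalizable over ℝ).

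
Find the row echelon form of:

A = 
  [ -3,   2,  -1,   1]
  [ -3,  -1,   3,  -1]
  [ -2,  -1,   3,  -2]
Row operations:
R2 → R2 - (1)·R1
R3 → R3 - (2/3)·R1
R3 → R3 - (7/9)·R2

Resulting echelon form:
REF = 
  [   -3,     2,    -1,     1]
  [    0,    -3,     4,    -2]
  [    0,     0,   5/9, -10/9]

Rank = 3 (number of non-zero pivot rows).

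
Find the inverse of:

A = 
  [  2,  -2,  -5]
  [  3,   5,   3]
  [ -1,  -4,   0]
det(A) = (2)·((5)(0) - (3)(-4)) - (-2)·((3)(0) - (3)(-1)) + (-5)·((3)(-4) - (5)(-1))
  = (2)(12) - (-2)(3) + (-5)(-7)
  = 65
det(A) = 65 ≠ 0, so A is invertible.

Cofactors Cᵢⱼ = (-1)ⁱ⁺ʲ·Mᵢⱼ:
C = 
  [ 12,  -3,  -7]
  [ 20,  -5,  10]
  [ 19, -21,  16]

adj(A) = Cᵀ:
adj(A) = 
  [ 12,  20,  19]
  [ -3,  -5, -21]
  [ -7,  10,  16]

A⁻¹ = (1/65) · adj(A):
A⁻¹ = 
  [ 12/65,   4/13,  19/65]
  [ -3/65,  -1/13, -21/65]
  [ -7/65,   2/13,  16/65]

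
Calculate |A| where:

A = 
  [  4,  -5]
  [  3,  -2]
7

For a 2×2 matrix, det = ad - bc = (4)(-2) - (-5)(3) = 7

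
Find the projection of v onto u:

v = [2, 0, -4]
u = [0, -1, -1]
v·u = (2)(0) + (0)(-1) + (-4)(-1) = 4
u·u = (0)² + (-1)² + (-1)² = 2
proj_u(v) = (v·u / u·u) × u = (4/2) × u = (2) × u

proj_u(v) = [0, -2, -2]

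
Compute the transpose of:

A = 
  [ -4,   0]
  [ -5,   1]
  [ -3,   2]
Aᵀ = 
  [ -4,  -5,  -3]
  [  0,   1,   2]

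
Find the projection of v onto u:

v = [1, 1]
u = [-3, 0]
proj_u(v) = [1, 0]

v·u = (1)(-3) + (1)(0) = -3
u·u = (-3)² + (0)² = 9
proj_u(v) = (v·u / u·u) × u = (-3/9) × u = (-1/3) × u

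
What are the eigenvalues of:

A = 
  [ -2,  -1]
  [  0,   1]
tr(A) = -1, det(A) = -2
Characteristic polynomial: λ² - tr(A)λ + det(A) = λ² + λ - 2
λ² + λ - 2 = (λ + 2)(λ - 1)

λ = 1, -2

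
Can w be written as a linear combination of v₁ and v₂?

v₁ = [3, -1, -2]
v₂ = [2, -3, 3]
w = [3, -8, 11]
Yes

Form the augmented matrix and row-reduce:
[v₁|v₂|w] = 
  [  3,   2,   3]
  [ -1,  -3,  -8]
  [ -2,   3,  11]
R2 → R2 + (1/3)·R1
R3 → R3 + (2/3)·R1
R3 → R3 + (13/7)·R2
REF = 
  [   3,    2,    3]
  [   0, -7/3,   -7]
  [   0,    0,    0]

No row of the form [0 0 | nonzero], so the system is consistent. Back-substitution gives c₁ = -1, c₂ = 3: w = (-1)·v₁ + (3)·v₂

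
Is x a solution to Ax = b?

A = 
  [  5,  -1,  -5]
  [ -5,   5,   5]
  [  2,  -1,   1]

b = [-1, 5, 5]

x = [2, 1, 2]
Yes

Ax = [-1, 5, 5] = b ✓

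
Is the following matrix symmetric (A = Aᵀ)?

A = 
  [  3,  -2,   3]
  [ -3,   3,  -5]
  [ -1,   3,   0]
No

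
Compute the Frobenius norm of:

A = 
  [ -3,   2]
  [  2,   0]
||A||_F = 4.123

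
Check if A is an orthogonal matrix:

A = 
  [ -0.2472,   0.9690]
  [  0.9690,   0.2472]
Yes

AᵀA = 
  [  1.0001,   0]
  [  0,   1.0001]
≈ I (equal to I up to the 4-dp rounding of the entries)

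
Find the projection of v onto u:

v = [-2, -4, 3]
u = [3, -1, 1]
v·u = (-2)(3) + (-4)(-1) + (3)(1) = 1
u·u = (3)² + (-1)² + (1)² = 11
proj_u(v) = (v·u / u·u) × u = (1/11) × u

proj_u(v) = [3/11, -1/11, 1/11]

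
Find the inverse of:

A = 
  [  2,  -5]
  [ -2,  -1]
det(A) = (2)(-1) - (-5)(-2) = -12
For a 2×2 matrix, A⁻¹ = (1/det(A)) · [[d, -b], [-c, a]]
    = (-1/12) · [[-1, 5], [2, 2]]

A⁻¹ = 
  [ 1/12, -5/12]
  [ -1/6,  -1/6]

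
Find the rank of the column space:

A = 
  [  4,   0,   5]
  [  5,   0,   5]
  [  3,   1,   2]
dim(Col(A)) = 3

Row reduce:
R2 → R2 - (5/4)·R1
R3 → R3 - (3/4)·R1
Swap R2 ↔ R3
REF = 
  [   4,    0,    5]
  [   0,    1, -7/4]
  [   0,    0, -5/4]
Pivot columns: 1, 2, 3 → 3 pivots.
dim(Col(A)) = number of pivot columns = 3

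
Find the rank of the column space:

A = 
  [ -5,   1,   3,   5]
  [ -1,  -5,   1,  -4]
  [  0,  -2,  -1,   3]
Row reduce:
R2 → R2 - (1/5)·R1
R3 → R3 - (5/13)·R2
REF = 
  [    -5,      1,      3,      5]
  [     0,  -26/5,    2/5,     -5]
  [     0,      0, -15/13,  64/13]
Pivot columns: 1, 2, 3 → 3 pivots.
dim(Col(A)) = number of pivot columns = 3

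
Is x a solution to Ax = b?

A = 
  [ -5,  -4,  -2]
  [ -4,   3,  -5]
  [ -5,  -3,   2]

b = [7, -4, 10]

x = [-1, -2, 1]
No

Ax = [11, -7, 13] ≠ b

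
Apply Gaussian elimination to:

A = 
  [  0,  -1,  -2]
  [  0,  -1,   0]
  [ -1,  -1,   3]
Row operations:
Swap R1 ↔ R3
R3 → R3 - (1)·R2

Resulting echelon form:
REF = 
  [ -1,  -1,   3]
  [  0,  -1,   0]
  [  0,   0,  -2]

Rank = 3 (number of non-zero pivot rows).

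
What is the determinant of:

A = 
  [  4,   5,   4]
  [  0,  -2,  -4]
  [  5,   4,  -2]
Cofactor expansion along row 1:
det(A) = (4)·((-2)(-2) - (-4)(4)) - (5)·((0)(-2) - (-4)(5)) + (4)·((0)(4) - (-2)(5))
  = (4)(20) - (5)(20) + (4)(10)
  = 20

det(A) = 20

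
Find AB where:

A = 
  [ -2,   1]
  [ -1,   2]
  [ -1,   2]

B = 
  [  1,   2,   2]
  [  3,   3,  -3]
AB = 
  [  1,  -1,  -7]
  [  5,   4,  -8]
  [  5,   4,  -8]

A is 3×2 and B is 2×3, so AB is 3×3. Each entry is (row of A)·(column of B):
AB[1,1] = (-2)(1) + (1)(3) = 1
AB[1,2] = (-2)(2) + (1)(3) = -1
AB[1,3] = (-2)(2) + (1)(-3) = -7
AB[2,1] = (-1)(1) + (2)(3) = 5
AB[2,2] = (-1)(2) + (2)(3) = 4
AB[2,3] = (-1)(2) + (2)(-3) = -8
AB[3,1] = (-1)(1) + (2)(3) = 5
AB[3,2] = (-1)(2) + (2)(3) = 4
AB[3,3] = (-1)(2) + (2)(-3) = -8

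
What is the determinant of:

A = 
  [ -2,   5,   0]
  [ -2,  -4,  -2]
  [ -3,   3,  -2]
-18

Cofactor expansion along row 1:
det(A) = (-2)·((-4)(-2) - (-2)(3)) - (5)·((-2)(-2) - (-2)(-3)) + (0)·((-2)(3) - (-4)(-3))
  = (-2)(14) - (5)(-2) + (0)(-18)
  = -18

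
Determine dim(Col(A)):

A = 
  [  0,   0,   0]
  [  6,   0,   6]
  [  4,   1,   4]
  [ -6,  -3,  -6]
Row reduce:
Swap R1 ↔ R2
R3 → R3 - (2/3)·R1
R4 → R4 + (1)·R1
Swap R2 ↔ R3
R4 → R4 + (3)·R2
REF = 
  [  6,   0,   6]
  [  0,   1,   0]
  [  0,   0,   0]
  [  0,   0,   0]
Pivot columns: 1, 2 → 2 pivots.
dim(Col(A)) = number of pivot columns = 2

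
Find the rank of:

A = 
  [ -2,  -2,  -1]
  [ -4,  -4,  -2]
Row reduce:
R2 → R2 - (2)·R1
REF = 
  [ -2,  -2,  -1]
  [  0,   0,   0]
Pivot columns: 1 → 1 pivot.

rank(A) = 1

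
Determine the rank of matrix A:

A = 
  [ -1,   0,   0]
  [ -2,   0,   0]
Row reduce:
R2 → R2 - (2)·R1
REF = 
  [ -1,   0,   0]
  [  0,   0,   0]
Pivot columns: 1 → 1 pivot.

rank(A) = 1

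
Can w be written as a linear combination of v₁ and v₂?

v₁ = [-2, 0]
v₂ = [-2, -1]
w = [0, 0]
Yes

Form the augmented matrix and row-reduce:
[v₁|v₂|w] = 
  [ -2,  -2,   0]
  [  0,  -1,   0]
(already in echelon form — no row operations needed)

No row of the form [0 0 | nonzero], so the system is consistent. Back-substitution gives c₁ = 0, c₂ = 0: w = (0)·v₁ + (0)·v₂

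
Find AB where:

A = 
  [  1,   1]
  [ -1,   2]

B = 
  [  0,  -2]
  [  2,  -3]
AB = 
  [  2,  -5]
  [  4,  -4]

A is 2×2 and B is 2×2, so AB is 2×2. Each entry is (row of A)·(column of B):
AB[1,1] = (1)(0) + (1)(2) = 2
AB[1,2] = (1)(-2) + (1)(-3) = -5
AB[2,1] = (-1)(0) + (2)(2) = 4
AB[2,2] = (-1)(-2) + (2)(-3) = -4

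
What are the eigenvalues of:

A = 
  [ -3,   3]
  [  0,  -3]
λ = -3, -3

tr(A) = -6, det(A) = 9
Characteristic polynomial: λ² - tr(A)λ + det(A) = λ² + 6λ + 9
λ² + 6λ + 9 = (λ + 3)²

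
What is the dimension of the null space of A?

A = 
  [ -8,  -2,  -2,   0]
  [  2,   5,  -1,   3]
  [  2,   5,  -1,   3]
nullity(A) = 2

Row reduce:
R2 → R2 + (1/4)·R1
R3 → R3 + (1/4)·R1
R3 → R3 - (1)·R2
REF = 
  [  -8,   -2,   -2,    0]
  [   0,  9/2, -3/2,    3]
  [   0,    0,    0,    0]
Pivot columns: 1, 2 → 2 pivots.
rank(A) = 2, so nullity(A) = 4 - 2 = 2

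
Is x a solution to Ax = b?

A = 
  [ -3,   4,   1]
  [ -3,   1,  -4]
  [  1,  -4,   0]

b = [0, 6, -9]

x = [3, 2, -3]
No

Ax = [-4, 5, -5] ≠ b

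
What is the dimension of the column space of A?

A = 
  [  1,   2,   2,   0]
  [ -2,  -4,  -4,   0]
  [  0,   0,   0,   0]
dim(Col(A)) = 1

Row reduce:
R2 → R2 + (2)·R1
REF = 
  [  1,   2,   2,   0]
  [  0,   0,   0,   0]
  [  0,   0,   0,   0]
Pivot columns: 1 → 1 pivot.
dim(Col(A)) = number of pivot columns = 1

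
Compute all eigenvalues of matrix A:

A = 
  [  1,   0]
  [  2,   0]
λ = 1, 0

tr(A) = 1, det(A) = 0
Characteristic polynomial: λ² - tr(A)λ + det(A) = λ² - λ
λ² - λ = λ(λ - 1)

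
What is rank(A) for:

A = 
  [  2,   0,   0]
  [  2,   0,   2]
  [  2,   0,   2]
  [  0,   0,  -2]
rank(A) = 2

Row reduce:
R2 → R2 - (1)·R1
R3 → R3 - (1)·R1
R3 → R3 - (1)·R2
R4 → R4 + (1)·R2
REF = 
  [  2,   0,   0]
  [  0,   0,   2]
  [  0,   0,   0]
  [  0,   0,   0]
Pivot columns: 1, 3 → 2 pivots.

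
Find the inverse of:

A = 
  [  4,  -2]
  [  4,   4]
det(A) = (4)(4) - (-2)(4) = 24
For a 2×2 matrix, A⁻¹ = (1/det(A)) · [[d, -b], [-c, a]]
    = (1/24) · [[4, 2], [-4, 4]]

A⁻¹ = 
  [ 1/6, 1/12]
  [-1/6,  1/6]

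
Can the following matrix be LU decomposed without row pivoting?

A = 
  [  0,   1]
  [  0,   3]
Yes.
The first column is zero, so A is already upper triangular: L = I, U = A.
L = 
  [  1,   0]
  [  0,   1]
U = 
  [  0,   1]
  [  0,   3]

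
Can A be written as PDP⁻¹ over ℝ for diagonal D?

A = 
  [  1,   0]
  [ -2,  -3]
Yes

tr(A) = -2, det(A) = -3
Characteristic polynomial: λ² - tr(A)λ + det(A) = λ² + 2λ - 3
λ² + 2λ - 3 = (λ + 3)(λ - 1)
Eigenvalues: 1, -3
λ=-3: alg. mult. = 1, geom. mult. = 2 - rank(A - (-3)I) = 2 - 1 = 1
λ=1: alg. mult. = 1, geom. mult. = 2 - rank(A - (1)I) = 2 - 1 = 1
Sum of geometric multiplicities equals n, so A has n independent eigenvectors.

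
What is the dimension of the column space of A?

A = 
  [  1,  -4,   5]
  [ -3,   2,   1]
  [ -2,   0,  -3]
dim(Col(A)) = 3

Row reduce:
R2 → R2 + (3)·R1
R3 → R3 + (2)·R1
R3 → R3 - (4/5)·R2
REF = 
  [    1,    -4,     5]
  [    0,   -10,    16]
  [    0,     0, -29/5]
Pivot columns: 1, 2, 3 → 3 pivots.
dim(Col(A)) = number of pivot columns = 3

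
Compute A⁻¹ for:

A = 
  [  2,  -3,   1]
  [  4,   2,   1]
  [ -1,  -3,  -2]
det(A) = (2)·((2)(-2) - (1)(-3)) - (-3)·((4)(-2) - (1)(-1)) + (1)·((4)(-3) - (2)(-1))
  = (2)(-1) - (-3)(-7) + (1)(-10)
  = -33
det(A) = -33 ≠ 0, so A is invertible.

Cofactors Cᵢⱼ = (-1)ⁱ⁺ʲ·Mᵢⱼ:
C = 
  [ -1,   7, -10]
  [ -9,  -3,   9]
  [ -5,   2,  16]

adj(A) = Cᵀ:
adj(A) = 
  [ -1,  -9,  -5]
  [  7,  -3,   2]
  [-10,   9,  16]

A⁻¹ = (-1/33) · adj(A):
A⁻¹ = 
  [  1/33,   3/11,   5/33]
  [ -7/33,   1/11,  -2/33]
  [ 10/33,  -3/11, -16/33]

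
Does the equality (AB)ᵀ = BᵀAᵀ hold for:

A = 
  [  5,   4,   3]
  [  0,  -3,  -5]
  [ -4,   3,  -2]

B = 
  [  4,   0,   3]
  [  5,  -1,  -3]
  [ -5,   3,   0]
Yes

(AB)ᵀ = 
  [ 25,  10,   9]
  [  5, -12,  -9]
  [  3,   9, -21]

BᵀAᵀ = 
  [ 25,  10,   9]
  [  5, -12,  -9]
  [  3,   9, -21]

Both sides are equal — this is the standard identity (AB)ᵀ = BᵀAᵀ, which holds for all A, B.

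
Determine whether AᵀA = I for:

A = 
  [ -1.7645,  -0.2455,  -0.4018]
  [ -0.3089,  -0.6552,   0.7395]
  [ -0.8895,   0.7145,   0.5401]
No

AᵀA = 
  [  4.0001,   0,   0.0001]
  [  0,   1.0001,   0]
  [  0.0001,   0,   1]
≠ I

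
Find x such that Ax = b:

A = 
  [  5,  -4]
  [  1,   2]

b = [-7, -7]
x = [-3, -2]

Row reduce the augmented matrix [A|b]:
R2 → R2 - (1/5)·R1
REF = 
  [    5,    -4,    -7]
  [    0,  14/5, -28/5]

Back-substitution:
x₂ = (-28/5) / (14/5) = -2
x₁ = (-7 - (-4)(-2)) / 5 = -3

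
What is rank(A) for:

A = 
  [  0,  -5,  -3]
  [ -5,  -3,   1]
rank(A) = 2

Row reduce:
Swap R1 ↔ R2
REF = 
  [ -5,  -3,   1]
  [  0,  -5,  -3]
Pivot columns: 1, 2 → 2 pivots.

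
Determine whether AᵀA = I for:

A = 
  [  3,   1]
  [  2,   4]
No

AᵀA = 
  [ 13,  11]
  [ 11,  17]
≠ I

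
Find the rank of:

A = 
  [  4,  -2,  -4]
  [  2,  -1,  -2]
Row reduce:
R2 → R2 - (1/2)·R1
REF = 
  [  4,  -2,  -4]
  [  0,   0,   0]
Pivot columns: 1 → 1 pivot.

rank(A) = 1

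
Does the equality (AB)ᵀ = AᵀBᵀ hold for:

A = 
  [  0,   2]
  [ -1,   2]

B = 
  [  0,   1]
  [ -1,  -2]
No

(AB)ᵀ = 
  [ -2,  -2]
  [ -4,  -5]

AᵀBᵀ = 
  [ -1,   2]
  [  2,  -6]

The two matrices differ, so (AB)ᵀ ≠ AᵀBᵀ in general. The correct identity is (AB)ᵀ = BᵀAᵀ.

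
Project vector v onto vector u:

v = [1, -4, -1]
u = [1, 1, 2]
proj_u(v) = [-5/6, -5/6, -5/3]

v·u = (1)(1) + (-4)(1) + (-1)(2) = -5
u·u = (1)² + (1)² + (2)² = 6
proj_u(v) = (v·u / u·u) × u = (-5/6) × u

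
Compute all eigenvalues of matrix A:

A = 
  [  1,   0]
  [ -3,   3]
λ = 3, 1

tr(A) = 4, det(A) = 3
Characteristic polynomial: λ² - tr(A)λ + det(A) = λ² - 4λ + 3
λ² - 4λ + 3 = (λ - 1)(λ - 3)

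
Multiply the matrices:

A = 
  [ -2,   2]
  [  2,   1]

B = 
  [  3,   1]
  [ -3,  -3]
A is 2×2 and B is 2×2, so AB is 2×2. Each entry is (row of A)·(column of B):
AB[1,1] = (-2)(3) + (2)(-3) = -12
AB[1,2] = (-2)(1) + (2)(-3) = -8
AB[2,1] = (2)(3) + (1)(-3) = 3
AB[2,2] = (2)(1) + (1)(-3) = -1

AB = 
  [-12,  -8]
  [  3,  -1]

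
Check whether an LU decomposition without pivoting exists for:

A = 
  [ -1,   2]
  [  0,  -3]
Yes.
A[1,1] = -1 ≠ 0, so Gaussian elimination proceeds without a row swap: multiplier ℓ₂₁ = (0)/(-1) = 0, and U[2,2] = -3 - (0)(2) = -3.
L = 
  [  1,   0]
  [  0,   1]
U = 
  [ -1,   2]
  [  0,  -3]
Check row 2 of LU: [(0)(-1), (0)(2) + (-3)] = [0, -3] = row 2 of A ✓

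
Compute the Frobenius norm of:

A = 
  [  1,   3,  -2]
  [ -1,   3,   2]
||A||_F = 5.292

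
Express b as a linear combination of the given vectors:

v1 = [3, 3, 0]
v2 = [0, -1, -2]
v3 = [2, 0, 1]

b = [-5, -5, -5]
c1 = -1, c2 = 2, c3 = -1

b = -1·v1 + 2·v2 + -1·v3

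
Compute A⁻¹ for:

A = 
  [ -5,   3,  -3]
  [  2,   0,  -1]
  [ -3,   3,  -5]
det(A) = (-5)·((0)(-5) - (-1)(3)) - (3)·((2)(-5) - (-1)(-3)) + (-3)·((2)(3) - (0)(-3))
  = (-5)(3) - (3)(-13) + (-3)(6)
  = 6
det(A) = 6 ≠ 0, so A is invertible.

Cofactors Cᵢⱼ = (-1)ⁱ⁺ʲ·Mᵢⱼ:
C = 
  [  3,  13,   6]
  [  6,  16,   6]
  [ -3, -11,  -6]

adj(A) = Cᵀ:
adj(A) = 
  [  3,   6,  -3]
  [ 13,  16, -11]
  [  6,   6,  -6]

A⁻¹ = (1/6) · adj(A):
A⁻¹ = 
  [  1/2,     1,  -1/2]
  [ 13/6,   8/3, -11/6]
  [    1,     1,    -1]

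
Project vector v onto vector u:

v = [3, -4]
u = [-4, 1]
proj_u(v) = [64/17, -16/17]

v·u = (3)(-4) + (-4)(1) = -16
u·u = (-4)² + (1)² = 17
proj_u(v) = (v·u / u·u) × u = (-16/17) × u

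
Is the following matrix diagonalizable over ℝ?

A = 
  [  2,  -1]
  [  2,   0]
No

tr(A) = 2, det(A) = 2
Characteristic polynomial: λ² - tr(A)λ + det(A) = λ² - 2λ + 2
λ² - 2λ + 2 = 0  ⇒  λ = (2 ± √((-2)² - 4·(2)))/2 = (2 ± √(-4))/2
  = 1 + i,  1 - i
Eigenvalues: 1 + i, 1 - i  (≈ 1 + 1i, 1 - 1i)
Has complex eigenvalues (not diagonalizable over ℝ).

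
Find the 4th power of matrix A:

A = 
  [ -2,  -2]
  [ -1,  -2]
A^4 = 
  [ 68,  96]
  [ 48,  68]

A² = A·A:
A²[1,1] = (-2)(-2) + (-2)(-1) = 6
A²[1,2] = (-2)(-2) + (-2)(-2) = 8
A²[2,1] = (-1)(-2) + (-2)(-1) = 4
A²[2,2] = (-1)(-2) + (-2)(-2) = 6
A² = 
  [  6,   8]
  [  4,   6]

A^3 = A^2·A:
A^3[1,1] = (6)(-2) + (8)(-1) = -20
A^3[1,2] = (6)(-2) + (8)(-2) = -28
A^3[2,1] = (4)(-2) + (6)(-1) = -14
A^3[2,2] = (4)(-2) + (6)(-2) = -20
A^3 = 
  [-20, -28]
  [-14, -20]

A^4 = A^3·A:
A^4[1,1] = (-20)(-2) + (-28)(-1) = 68
A^4[1,2] = (-20)(-2) + (-28)(-2) = 96
A^4[2,1] = (-14)(-2) + (-20)(-1) = 48
A^4[2,2] = (-14)(-2) + (-20)(-2) = 68
A^4 = 
  [ 68,  96]
  [ 48,  68]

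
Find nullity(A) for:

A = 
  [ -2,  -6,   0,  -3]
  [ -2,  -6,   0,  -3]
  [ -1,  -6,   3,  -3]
nullity(A) = 2

Row reduce:
R2 → R2 - (1)·R1
R3 → R3 - (1/2)·R1
Swap R2 ↔ R3
REF = 
  [  -2,   -6,    0,   -3]
  [   0,   -3,    3, -3/2]
  [   0,    0,    0,    0]
Pivot columns: 1, 2 → 2 pivots.
rank(A) = 2, so nullity(A) = 4 - 2 = 2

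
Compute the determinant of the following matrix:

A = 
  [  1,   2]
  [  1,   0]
For a 2×2 matrix, det = ad - bc = (1)(0) - (2)(1) = -2

det(A) = -2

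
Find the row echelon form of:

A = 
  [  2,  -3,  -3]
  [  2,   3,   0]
Row operations:
R2 → R2 - (1)·R1

Resulting echelon form:
REF = 
  [  2,  -3,  -3]
  [  0,   6,   3]

Rank = 2 (number of non-zero pivot rows).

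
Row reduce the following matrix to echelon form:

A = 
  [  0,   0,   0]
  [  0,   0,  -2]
Row operations:
Swap R1 ↔ R2

Resulting echelon form:
REF = 
  [  0,   0,  -2]
  [  0,   0,   0]

Rank = 1 (number of non-zero pivot rows).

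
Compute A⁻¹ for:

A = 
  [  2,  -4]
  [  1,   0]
det(A) = (2)(0) - (-4)(1) = 4
For a 2×2 matrix, A⁻¹ = (1/det(A)) · [[d, -b], [-c, a]]
    = (1/4) · [[0, 4], [-1, 2]]

A⁻¹ = 
  [   0,    1]
  [-1/4,  1/2]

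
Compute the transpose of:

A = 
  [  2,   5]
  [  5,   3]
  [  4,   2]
Aᵀ = 
  [  2,   5,   4]
  [  5,   3,   2]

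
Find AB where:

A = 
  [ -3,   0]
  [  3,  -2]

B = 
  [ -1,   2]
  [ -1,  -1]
A is 2×2 and B is 2×2, so AB is 2×2. Each entry is (row of A)·(column of B):
AB[1,1] = (-3)(-1) + (0)(-1) = 3
AB[1,2] = (-3)(2) + (0)(-1) = -6
AB[2,1] = (3)(-1) + (-2)(-1) = -1
AB[2,2] = (3)(2) + (-2)(-1) = 8

AB = 
  [  3,  -6]
  [ -1,   8]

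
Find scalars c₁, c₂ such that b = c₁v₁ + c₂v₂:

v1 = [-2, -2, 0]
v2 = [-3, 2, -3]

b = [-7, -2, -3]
c1 = 2, c2 = 1

b = 2·v1 + 1·v2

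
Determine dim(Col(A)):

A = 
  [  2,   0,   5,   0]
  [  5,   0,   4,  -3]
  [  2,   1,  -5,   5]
Row reduce:
R2 → R2 - (5/2)·R1
R3 → R3 - (1)·R1
Swap R2 ↔ R3
REF = 
  [    2,     0,     5,     0]
  [    0,     1,   -10,     5]
  [    0,     0, -17/2,    -3]
Pivot columns: 1, 2, 3 → 3 pivots.
dim(Col(A)) = number of pivot columns = 3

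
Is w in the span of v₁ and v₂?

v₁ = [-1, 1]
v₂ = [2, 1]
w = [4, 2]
Yes

Form the augmented matrix and row-reduce:
[v₁|v₂|w] = 
  [ -1,   2,   4]
  [  1,   1,   2]
R2 → R2 + (1)·R1
REF = 
  [ -1,   2,   4]
  [  0,   3,   6]

No row of the form [0 0 | nonzero], so the system is consistent. Back-substitution gives c₁ = 0, c₂ = 2: w = (0)·v₁ + (2)·v₂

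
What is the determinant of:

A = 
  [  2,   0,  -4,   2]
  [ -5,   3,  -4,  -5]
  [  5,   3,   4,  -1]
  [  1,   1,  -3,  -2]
-372

Cofactor expansion along row 1: det(A) = a₁₁M₁₁ - a₁₂M₁₂ + a₁₃M₁₃ - a₁₄M₁₄

M₁₁ = det[[3, -4, -5]; [3, 4, -1]; [1, -3, -2]]
  = (3)·((4)(-2) - (-1)(-3)) - (-4)·((3)(-2) - (-1)(1)) + (-5)·((3)(-3) - (4)(1))
  = (3)(-11) - (-4)(-5) + (-5)(-13)
  = 12
M₁₂ = det[[-5, -4, -5]; [5, 4, -1]; [1, -3, -2]]
  = (-5)·((4)(-2) - (-1)(-3)) - (-4)·((5)(-2) - (-1)(1)) + (-5)·((5)(-3) - (4)(1))
  = (-5)(-11) - (-4)(-9) + (-5)(-19)
  = 114
M₁₃ = det[[-5, 3, -5]; [5, 3, -1]; [1, 1, -2]]
  = (-5)·((3)(-2) - (-1)(1)) - (3)·((5)(-2) - (-1)(1)) + (-5)·((5)(1) - (3)(1))
  = (-5)(-5) - (3)(-9) + (-5)(2)
  = 42
M₁₄ = det[[-5, 3, -4]; [5, 3, 4]; [1, 1, -3]]
  = (-5)·((3)(-3) - (4)(1)) - (3)·((5)(-3) - (4)(1)) + (-4)·((5)(1) - (3)(1))
  = (-5)(-13) - (3)(-19) + (-4)(2)
  = 114

det(A) = (2)(12) - (0)(114) + (-4)(42) - (2)(114) = -372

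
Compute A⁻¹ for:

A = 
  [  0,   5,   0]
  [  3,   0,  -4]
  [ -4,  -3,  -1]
det(A) = (0)·((0)(-1) - (-4)(-3)) - (5)·((3)(-1) - (-4)(-4)) + (0)·((3)(-3) - (0)(-4))
  = (0)(-12) - (5)(-19) + (0)(-9)
  = 95
det(A) = 95 ≠ 0, so A is invertible.

Cofactors Cᵢⱼ = (-1)ⁱ⁺ʲ·Mᵢⱼ:
C = 
  [-12,  19,  -9]
  [  5,   0, -20]
  [-20,   0, -15]

adj(A) = Cᵀ:
adj(A) = 
  [-12,   5, -20]
  [ 19,   0,   0]
  [ -9, -20, -15]

A⁻¹ = (1/95) · adj(A):
A⁻¹ = 
  [-12/95,   1/19,  -4/19]
  [   1/5,      0,      0]
  [ -9/95,  -4/19,  -3/19]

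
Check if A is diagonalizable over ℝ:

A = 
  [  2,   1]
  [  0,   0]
Yes

tr(A) = 2, det(A) = 0
Characteristic polynomial: λ² - tr(A)λ + det(A) = λ² - 2λ
λ² - 2λ = λ(λ - 2)
Eigenvalues: 2, 0
λ=0: alg. mult. = 1, geom. mult. = 2 - rank(A - (0)I) = 2 - 1 = 1
λ=2: alg. mult. = 1, geom. mult. = 2 - rank(A - (2)I) = 2 - 1 = 1
Sum of geometric multiplicities equals n, so A has n independent eigenvectors.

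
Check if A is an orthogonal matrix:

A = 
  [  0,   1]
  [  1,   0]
Yes

AᵀA = 
  [  1,   0]
  [  0,   1]
= I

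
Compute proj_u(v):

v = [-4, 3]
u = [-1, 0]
proj_u(v) = [-4, 0]

v·u = (-4)(-1) + (3)(0) = 4
u·u = (-1)² + (0)² = 1
proj_u(v) = (v·u / u·u) × u = (4/1) × u = (4) × u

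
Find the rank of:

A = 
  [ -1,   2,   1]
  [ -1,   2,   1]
rank(A) = 1

Row reduce:
R2 → R2 - (1)·R1
REF = 
  [ -1,   2,   1]
  [  0,   0,   0]
Pivot columns: 1 → 1 pivot.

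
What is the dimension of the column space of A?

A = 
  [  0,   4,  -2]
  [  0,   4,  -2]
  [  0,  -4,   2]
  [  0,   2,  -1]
Row reduce:
R2 → R2 - (1)·R1
R3 → R3 + (1)·R1
R4 → R4 - (1/2)·R1
REF = 
  [  0,   4,  -2]
  [  0,   0,   0]
  [  0,   0,   0]
  [  0,   0,   0]
Pivot columns: 2 → 1 pivot.
dim(Col(A)) = number of pivot columns = 1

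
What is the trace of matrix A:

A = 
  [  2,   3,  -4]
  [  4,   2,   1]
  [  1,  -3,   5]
9

tr(A) = 2 + 2 + 5 = 9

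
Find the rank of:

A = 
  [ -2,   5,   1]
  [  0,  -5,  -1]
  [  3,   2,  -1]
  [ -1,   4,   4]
rank(A) = 3

Row reduce:
R3 → R3 + (3/2)·R1
R4 → R4 - (1/2)·R1
R3 → R3 + (19/10)·R2
R4 → R4 + (3/10)·R2
R4 → R4 + (16/7)·R3
REF = 
  [  -2,    5,    1]
  [   0,   -5,   -1]
  [   0,    0, -7/5]
  [   0,    0,    0]
Pivot columns: 1, 2, 3 → 3 pivots.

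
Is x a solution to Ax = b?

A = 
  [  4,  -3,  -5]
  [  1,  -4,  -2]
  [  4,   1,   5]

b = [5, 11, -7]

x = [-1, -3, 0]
Yes

Ax = [5, 11, -7] = b ✓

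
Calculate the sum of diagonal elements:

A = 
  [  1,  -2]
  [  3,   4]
5

tr(A) = 1 + 4 = 5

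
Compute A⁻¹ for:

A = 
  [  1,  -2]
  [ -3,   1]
det(A) = (1)(1) - (-2)(-3) = -5
For a 2×2 matrix, A⁻¹ = (1/det(A)) · [[d, -b], [-c, a]]
    = (-1/5) · [[1, 2], [3, 1]]

A⁻¹ = 
  [-1/5, -2/5]
  [-3/5, -1/5]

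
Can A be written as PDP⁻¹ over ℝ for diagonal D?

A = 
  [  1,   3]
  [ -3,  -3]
No

tr(A) = -2, det(A) = 6
Characteristic polynomial: λ² - tr(A)λ + det(A) = λ² + 2λ + 6
λ² + 2λ + 6 = 0  ⇒  λ = (-2 ± √((2)² - 4·(6)))/2 = (-2 ± √(-20))/2
  = -1 + i√5,  -1 - i√5
Eigenvalues: -1 + i√5, -1 - i√5  (≈ -1 + 2.236i, -1 - 2.236i)
Has complex eigenvalues (not diagonalizable over ℝ).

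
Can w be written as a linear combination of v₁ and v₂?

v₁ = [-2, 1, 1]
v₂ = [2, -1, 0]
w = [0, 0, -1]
Yes

Form the augmented matrix and row-reduce:
[v₁|v₂|w] = 
  [ -2,   2,   0]
  [  1,  -1,   0]
  [  1,   0,  -1]
R2 → R2 + (1/2)·R1
R3 → R3 + (1/2)·R1
Swap R2 ↔ R3
REF = 
  [ -2,   2,   0]
  [  0,   1,  -1]
  [  0,   0,   0]

No row of the form [0 0 | nonzero], so the system is consistent. Back-substitution gives c₁ = -1, c₂ = -1: w = (-1)·v₁ + (-1)·v₂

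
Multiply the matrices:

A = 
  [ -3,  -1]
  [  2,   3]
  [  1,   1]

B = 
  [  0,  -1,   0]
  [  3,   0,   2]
A is 3×2 and B is 2×3, so AB is 3×3. Each entry is (row of A)·(column of B):
AB[1,1] = (-3)(0) + (-1)(3) = -3
AB[1,2] = (-3)(-1) + (-1)(0) = 3
AB[1,3] = (-3)(0) + (-1)(2) = -2
AB[2,1] = (2)(0) + (3)(3) = 9
AB[2,2] = (2)(-1) + (3)(0) = -2
AB[2,3] = (2)(0) + (3)(2) = 6
AB[3,1] = (1)(0) + (1)(3) = 3
AB[3,2] = (1)(-1) + (1)(0) = -1
AB[3,3] = (1)(0) + (1)(2) = 2

AB = 
  [ -3,   3,  -2]
  [  9,  -2,   6]
  [  3,  -1,   2]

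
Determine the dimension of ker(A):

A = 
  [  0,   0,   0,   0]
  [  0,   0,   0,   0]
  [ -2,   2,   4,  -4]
nullity(A) = 3

Row reduce:
Swap R1 ↔ R3
REF = 
  [ -2,   2,   4,  -4]
  [  0,   0,   0,   0]
  [  0,   0,   0,   0]
Pivot columns: 1 → 1 pivot.
rank(A) = 1, so nullity(A) = 4 - 1 = 3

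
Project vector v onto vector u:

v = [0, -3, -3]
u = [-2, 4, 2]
v·u = (0)(-2) + (-3)(4) + (-3)(2) = -18
u·u = (-2)² + (4)² + (2)² = 24
proj_u(v) = (v·u / u·u) × u = (-18/24) × u = (-3/4) × u

proj_u(v) = [3/2, -3, -3/2]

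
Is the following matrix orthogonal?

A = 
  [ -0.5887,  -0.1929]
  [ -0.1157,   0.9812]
No

AᵀA = 
  [  0.3600,   0]
  [  0,   1]
≠ I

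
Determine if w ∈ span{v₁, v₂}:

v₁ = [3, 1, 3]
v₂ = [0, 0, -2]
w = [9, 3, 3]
Yes

Form the augmented matrix and row-reduce:
[v₁|v₂|w] = 
  [  3,   0,   9]
  [  1,   0,   3]
  [  3,  -2,   3]
R2 → R2 - (1/3)·R1
R3 → R3 - (1)·R1
Swap R2 ↔ R3
REF = 
  [  3,   0,   9]
  [  0,  -2,  -6]
  [  0,   0,   0]

No row of the form [0 0 | nonzero], so the system is consistent. Back-substitution gives c₁ = 3, c₂ = 3: w = (3)·v₁ + (3)·v₂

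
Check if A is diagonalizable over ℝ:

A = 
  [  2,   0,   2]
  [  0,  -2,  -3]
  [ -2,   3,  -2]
No

Characteristic polynomial: det(λI - A) = λ³ + 2λ² + 9λ - 18
By the rational root theorem any rational root is an integer dividing 18; none of those is a root, so p(λ) has no rational roots and hence (being an irreducible cubic) no repeated roots.
Discriminant of the cubic: Δ = -16596
Δ < 0 ⇒ one real eigenvalue and a complex-conjugate pair: λ ≈ -1.669 + 3.268i, -1.669 - 3.268i, 1.337
Has complex eigenvalues (not diagonalizable over ℝ).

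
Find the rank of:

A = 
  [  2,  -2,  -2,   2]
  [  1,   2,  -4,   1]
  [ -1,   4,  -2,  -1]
Row reduce:
R2 → R2 - (1/2)·R1
R3 → R3 + (1/2)·R1
R3 → R3 - (1)·R2
REF = 
  [  2,  -2,  -2,   2]
  [  0,   3,  -3,   0]
  [  0,   0,   0,   0]
Pivot columns: 1, 2 → 2 pivots.

rank(A) = 2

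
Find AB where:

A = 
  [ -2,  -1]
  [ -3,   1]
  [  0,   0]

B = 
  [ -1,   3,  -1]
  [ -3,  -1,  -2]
AB = 
  [  5,  -5,   4]
  [  0, -10,   1]
  [  0,   0,   0]

A is 3×2 and B is 2×3, so AB is 3×3. Each entry is (row of A)·(column of B):
AB[1,1] = (-2)(-1) + (-1)(-3) = 5
AB[1,2] = (-2)(3) + (-1)(-1) = -5
AB[1,3] = (-2)(-1) + (-1)(-2) = 4
AB[2,1] = (-3)(-1) + (1)(-3) = 0
AB[2,2] = (-3)(3) + (1)(-1) = -10
AB[2,3] = (-3)(-1) + (1)(-2) = 1
AB[3,1] = (0)(-1) + (0)(-3) = 0
AB[3,2] = (0)(3) + (0)(-1) = 0
AB[3,3] = (0)(-1) + (0)(-2) = 0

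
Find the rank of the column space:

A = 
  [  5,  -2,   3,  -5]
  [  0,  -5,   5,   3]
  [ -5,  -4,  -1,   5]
Row reduce:
R3 → R3 + (1)·R1
R3 → R3 - (6/5)·R2
REF = 
  [    5,    -2,     3,    -5]
  [    0,    -5,     5,     3]
  [    0,     0,    -4, -18/5]
Pivot columns: 1, 2, 3 → 3 pivots.
dim(Col(A)) = number of pivot columns = 3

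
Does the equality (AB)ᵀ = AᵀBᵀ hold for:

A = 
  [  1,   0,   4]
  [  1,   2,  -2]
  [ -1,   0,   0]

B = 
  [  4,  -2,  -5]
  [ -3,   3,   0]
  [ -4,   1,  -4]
No

(AB)ᵀ = 
  [-12,   6,  -4]
  [  2,   2,   2]
  [-21,   3,   5]

AᵀBᵀ = 
  [  7,   0,   1]
  [ -4,   6,   2]
  [ 20, -18, -18]

The two matrices differ, so (AB)ᵀ ≠ AᵀBᵀ in general. The correct identity is (AB)ᵀ = BᵀAᵀ.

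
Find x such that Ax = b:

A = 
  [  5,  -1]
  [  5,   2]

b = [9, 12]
x = [2, 1]

Row reduce the augmented matrix [A|b]:
R2 → R2 - (1)·R1
REF = 
  [  5,  -1,   9]
  [  0,   3,   3]

Back-substitution:
x₂ = 3 / 3 = 1
x₁ = (9 - (-1)(1)) / 5 = 2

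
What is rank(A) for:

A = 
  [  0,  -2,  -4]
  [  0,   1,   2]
Row reduce:
R2 → R2 + (1/2)·R1
REF = 
  [  0,  -2,  -4]
  [  0,   0,   0]
Pivot columns: 2 → 1 pivot.

rank(A) = 1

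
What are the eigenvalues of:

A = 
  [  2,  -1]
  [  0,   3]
λ = 3, 2

tr(A) = 5, det(A) = 6
Characteristic polynomial: λ² - tr(A)λ + det(A) = λ² - 5λ + 6
λ² - 5λ + 6 = (λ - 2)(λ - 3)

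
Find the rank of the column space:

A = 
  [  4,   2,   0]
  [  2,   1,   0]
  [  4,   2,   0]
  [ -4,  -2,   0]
Row reduce:
R2 → R2 - (1/2)·R1
R3 → R3 - (1)·R1
R4 → R4 + (1)·R1
REF = 
  [  4,   2,   0]
  [  0,   0,   0]
  [  0,   0,   0]
  [  0,   0,   0]
Pivot columns: 1 → 1 pivot.
dim(Col(A)) = number of pivot columns = 1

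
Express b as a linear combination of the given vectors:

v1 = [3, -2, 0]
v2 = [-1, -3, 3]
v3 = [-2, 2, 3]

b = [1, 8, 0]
c1 = 1, c2 = -2, c3 = 2

b = 1·v1 + -2·v2 + 2·v3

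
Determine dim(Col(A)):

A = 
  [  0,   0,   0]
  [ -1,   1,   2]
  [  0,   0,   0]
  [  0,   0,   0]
dim(Col(A)) = 1

Row reduce:
Swap R1 ↔ R2
REF = 
  [ -1,   1,   2]
  [  0,   0,   0]
  [  0,   0,   0]
  [  0,   0,   0]
Pivot columns: 1 → 1 pivot.
dim(Col(A)) = number of pivot columns = 1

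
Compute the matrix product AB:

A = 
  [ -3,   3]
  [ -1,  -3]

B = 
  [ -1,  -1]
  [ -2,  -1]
A is 2×2 and B is 2×2, so AB is 2×2. Each entry is (row of A)·(column of B):
AB[1,1] = (-3)(-1) + (3)(-2) = -3
AB[1,2] = (-3)(-1) + (3)(-1) = 0
AB[2,1] = (-1)(-1) + (-3)(-2) = 7
AB[2,2] = (-1)(-1) + (-3)(-1) = 4

AB = 
  [ -3,   0]
  [  7,   4]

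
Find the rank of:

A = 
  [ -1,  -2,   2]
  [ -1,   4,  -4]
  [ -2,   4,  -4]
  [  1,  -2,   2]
rank(A) = 2

Row reduce:
R2 → R2 - (1)·R1
R3 → R3 - (2)·R1
R4 → R4 + (1)·R1
R3 → R3 - (4/3)·R2
R4 → R4 + (2/3)·R2
REF = 
  [ -1,  -2,   2]
  [  0,   6,  -6]
  [  0,   0,   0]
  [  0,   0,   0]
Pivot columns: 1, 2 → 2 pivots.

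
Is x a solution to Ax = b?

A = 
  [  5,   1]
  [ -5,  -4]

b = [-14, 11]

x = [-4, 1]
No

Ax = [-19, 16] ≠ b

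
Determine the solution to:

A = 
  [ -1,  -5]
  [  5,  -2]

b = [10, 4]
x = [0, -2]

Row reduce the augmented matrix [A|b]:
R2 → R2 + (5)·R1
REF = 
  [ -1,  -5,  10]
  [  0, -27,  54]

Back-substitution:
x₂ = 54 / (-27) = -2
x₁ = (10 - (-5)(-2)) / (-1) = 0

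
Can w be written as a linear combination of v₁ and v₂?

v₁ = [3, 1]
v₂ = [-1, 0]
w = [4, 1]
Yes

Form the augmented matrix and row-reduce:
[v₁|v₂|w] = 
  [  3,  -1,   4]
  [  1,   0,   1]
R2 → R2 - (1/3)·R1
REF = 
  [   3,   -1,    4]
  [   0,  1/3, -1/3]

No row of the form [0 0 | nonzero], so the system is consistent. Back-substitution gives c₁ = 1, c₂ = -1: w = (1)·v₁ + (-1)·v₂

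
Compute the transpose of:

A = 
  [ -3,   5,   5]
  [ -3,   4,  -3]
Aᵀ = 
  [ -3,  -3]
  [  5,   4]
  [  5,  -3]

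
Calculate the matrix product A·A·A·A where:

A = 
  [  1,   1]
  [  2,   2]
A² = A·A:
A²[1,1] = (1)(1) + (1)(2) = 3
A²[1,2] = (1)(1) + (1)(2) = 3
A²[2,1] = (2)(1) + (2)(2) = 6
A²[2,2] = (2)(1) + (2)(2) = 6
A² = 
  [  3,   3]
  [  6,   6]

A^3 = A^2·A:
A^3[1,1] = (3)(1) + (3)(2) = 9
A^3[1,2] = (3)(1) + (3)(2) = 9
A^3[2,1] = (6)(1) + (6)(2) = 18
A^3[2,2] = (6)(1) + (6)(2) = 18
A^3 = 
  [  9,   9]
  [ 18,  18]

A^4 = A^3·A:
A^4[1,1] = (9)(1) + (9)(2) = 27
A^4[1,2] = (9)(1) + (9)(2) = 27
A^4[2,1] = (18)(1) + (18)(2) = 54
A^4[2,2] = (18)(1) + (18)(2) = 54
A^4 = 
  [ 27,  27]
  [ 54,  54]

Therefore
A^4 = 
  [ 27,  27]
  [ 54,  54]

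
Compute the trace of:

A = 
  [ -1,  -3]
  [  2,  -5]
-6

tr(A) = -1 + -5 = -6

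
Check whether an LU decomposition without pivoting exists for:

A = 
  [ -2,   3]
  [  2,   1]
Yes.
A[1,1] = -2 ≠ 0, so Gaussian elimination proceeds without a row swap: multiplier ℓ₂₁ = (2)/(-2) = -1, and U[2,2] = 1 - (-1)(3) = 4.
L = 
  [  1,   0]
  [ -1,   1]
U = 
  [ -2,   3]
  [  0,   4]
Check row 2 of LU: [(-1)(-2), (-1)(3) + 4] = [2, 1] = row 2 of A ✓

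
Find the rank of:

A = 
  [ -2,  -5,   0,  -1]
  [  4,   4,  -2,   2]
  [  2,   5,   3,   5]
Row reduce:
R2 → R2 + (2)·R1
R3 → R3 + (1)·R1
REF = 
  [ -2,  -5,   0,  -1]
  [  0,  -6,  -2,   0]
  [  0,   0,   3,   4]
Pivot columns: 1, 2, 3 → 3 pivots.

rank(A) = 3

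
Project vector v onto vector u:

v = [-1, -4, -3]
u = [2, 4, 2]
v·u = (-1)(2) + (-4)(4) + (-3)(2) = -24
u·u = (2)² + (4)² + (2)² = 24
proj_u(v) = (v·u / u·u) × u = (-24/24) × u = (-1) × u

proj_u(v) = [-2, -4, -2]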